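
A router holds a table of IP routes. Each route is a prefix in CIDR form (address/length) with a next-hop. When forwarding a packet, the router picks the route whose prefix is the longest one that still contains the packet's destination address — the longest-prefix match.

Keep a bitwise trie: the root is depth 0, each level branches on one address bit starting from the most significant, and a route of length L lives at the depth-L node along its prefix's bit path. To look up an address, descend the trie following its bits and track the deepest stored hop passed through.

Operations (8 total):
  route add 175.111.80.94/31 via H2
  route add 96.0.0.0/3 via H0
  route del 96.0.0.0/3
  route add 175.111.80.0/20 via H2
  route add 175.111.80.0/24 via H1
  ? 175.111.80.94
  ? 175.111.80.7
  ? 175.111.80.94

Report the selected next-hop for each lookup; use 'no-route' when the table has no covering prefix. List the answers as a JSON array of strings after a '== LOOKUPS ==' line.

Apply in order:
  add 175.111.80.94/31 -> H2 at depth 31
  add 96.0.0.0/3 -> H0 at depth 3
  - 96.0.0.0/3 clear@3
  add 175.111.80.0/20 -> H2 at depth 20
  add 175.111.80.0/24 -> H1 at depth 24
  lookup 175.111.80.94: bits 1010111101101111010100000101111 walk d0:-→d1:-→d2:-→d3:-→d4:-→d5:-→d6:-→d7:-→d8:-→d9:-→d10:-→d11:-→d12:-→d13:-→d14:-→d15:-→d16:-→d17:-→d18:-→d19:-→d20:H2→d21:-→d22:-→d23:-→d24:H1→d25:-→d26:-→d27:-→d28:-→d29:-→d30:-→d31:H2 -> H2
  lookup 175.111.80.7: bits 1010111101101111010100000 walk d0:-→d1:-→d2:-→d3:-→d4:-→d5:-→d6:-→d7:-→d8:-→d9:-→d10:-→d11:-→d12:-→d13:-→d14:-→d15:-→d16:-→d17:-→d18:-→d19:-→d20:H2→d21:-→d22:-→d23:-→d24:H1→d25:- -> H1
  lookup 175.111.80.94: bits 1010111101101111010100000101111 walk d0:-→d1:-→d2:-→d3:-→d4:-→d5:-→d6:-→d7:-→d8:-→d9:-→d10:-→d11:-→d12:-→d13:-→d14:-→d15:-→d16:-→d17:-→d18:-→d19:-→d20:H2→d21:-→d22:-→d23:-→d24:H1→d25:-→d26:-→d27:-→d28:-→d29:-→d30:-→d31:H2 -> H2

== LOOKUPS ==
["H2","H1","H2"]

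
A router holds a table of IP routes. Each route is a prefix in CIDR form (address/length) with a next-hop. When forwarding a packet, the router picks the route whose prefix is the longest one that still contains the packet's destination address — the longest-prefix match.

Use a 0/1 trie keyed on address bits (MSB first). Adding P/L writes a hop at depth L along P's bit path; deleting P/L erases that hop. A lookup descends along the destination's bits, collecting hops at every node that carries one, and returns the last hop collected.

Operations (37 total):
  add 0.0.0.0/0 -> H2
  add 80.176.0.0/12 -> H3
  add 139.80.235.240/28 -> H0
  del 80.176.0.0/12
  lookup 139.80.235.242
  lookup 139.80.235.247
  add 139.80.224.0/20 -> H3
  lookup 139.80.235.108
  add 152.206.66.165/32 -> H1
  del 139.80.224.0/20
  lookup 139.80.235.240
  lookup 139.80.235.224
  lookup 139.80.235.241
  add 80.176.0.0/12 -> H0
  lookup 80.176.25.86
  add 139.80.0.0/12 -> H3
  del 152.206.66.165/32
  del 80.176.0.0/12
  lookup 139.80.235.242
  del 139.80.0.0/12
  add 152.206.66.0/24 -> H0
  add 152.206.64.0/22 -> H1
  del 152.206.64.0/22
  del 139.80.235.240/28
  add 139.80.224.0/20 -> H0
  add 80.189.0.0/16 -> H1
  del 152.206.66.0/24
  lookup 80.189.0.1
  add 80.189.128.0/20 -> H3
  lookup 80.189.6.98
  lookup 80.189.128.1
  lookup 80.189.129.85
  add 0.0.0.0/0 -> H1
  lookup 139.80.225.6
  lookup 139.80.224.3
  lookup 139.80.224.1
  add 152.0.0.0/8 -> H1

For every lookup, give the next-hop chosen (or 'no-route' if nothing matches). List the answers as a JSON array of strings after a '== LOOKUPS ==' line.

Apply in order:
  + 0.0.0.0/0 (H2) depth=0
  + 80.176.0.0/12 (H3) depth=12
  + 139.80.235.240/28 (H0) depth=28
  del 80.176.0.0/12 (clear depth 12)
  Q 139.80.235.242: descend 1000101101010000111010111111 ; hops seen [H2,H0] ; pick H0
  Q 139.80.235.247: descend 1000101101010000111010111111 ; hops seen [H2,H0] ; pick H0
  + 139.80.224.0/20 (H3) depth=20
  Q 139.80.235.108: descend 100010110101000011101011 ; hops seen [H2,H3] ; pick H3
  + 152.206.66.165/32 (H1) depth=32
  del 139.80.224.0/20 (clear depth 20)
  Q 139.80.235.240: descend 1000101101010000111010111111 ; hops seen [H2,H0] ; pick H0
  Q 139.80.235.224: descend 100010110101000011101011111 ; hops seen [H2] ; pick H2
  Q 139.80.235.241: descend 1000101101010000111010111111 ; hops seen [H2,H0] ; pick H0
  + 80.176.0.0/12 (H0) depth=12
  Q 80.176.25.86: descend 010100001011 ; hops seen [H2,H0] ; pick H0
  + 139.80.0.0/12 (H3) depth=12
  del 152.206.66.165/32 (clear depth 32)
  del 80.176.0.0/12 (clear depth 12)
  Q 139.80.235.242: descend 1000101101010000111010111111 ; hops seen [H2,H3,H0] ; pick H0
  del 139.80.0.0/12 (clear depth 12)
  + 152.206.66.0/24 (H0) depth=24
  + 152.206.64.0/22 (H1) depth=22
  del 152.206.64.0/22 (clear depth 22)
  del 139.80.235.240/28 (clear depth 28)
  + 139.80.224.0/20 (H0) depth=20
  + 80.189.0.0/16 (H1) depth=16
  del 152.206.66.0/24 (clear depth 24)
  Q 80.189.0.1: descend 0101000010111101 ; hops seen [H2,H1] ; pick H1
  + 80.189.128.0/20 (H3) depth=20
  Q 80.189.6.98: descend 0101000010111101 ; hops seen [H2,H1] ; pick H1
  Q 80.189.128.1: descend 01010000101111011000 ; hops seen [H2,H1,H3] ; pick H3
  Q 80.189.129.85: descend 01010000101111011000 ; hops seen [H2,H1,H3] ; pick H3
  + 0.0.0.0/0 (H1) depth=0
  Q 139.80.225.6: descend 10001011010100001110 ; hops seen [H1,H0] ; pick H0
  Q 139.80.224.3: descend 10001011010100001110 ; hops seen [H1,H0] ; pick H0
  Q 139.80.224.1: descend 10001011010100001110 ; hops seen [H1,H0] ; pick H0
  + 152.0.0.0/8 (H1) depth=8

== LOOKUPS ==
["H0","H0","H3","H0","H2","H0","H0","H0","H1","H1","H3","H3","H0","H0","H0"]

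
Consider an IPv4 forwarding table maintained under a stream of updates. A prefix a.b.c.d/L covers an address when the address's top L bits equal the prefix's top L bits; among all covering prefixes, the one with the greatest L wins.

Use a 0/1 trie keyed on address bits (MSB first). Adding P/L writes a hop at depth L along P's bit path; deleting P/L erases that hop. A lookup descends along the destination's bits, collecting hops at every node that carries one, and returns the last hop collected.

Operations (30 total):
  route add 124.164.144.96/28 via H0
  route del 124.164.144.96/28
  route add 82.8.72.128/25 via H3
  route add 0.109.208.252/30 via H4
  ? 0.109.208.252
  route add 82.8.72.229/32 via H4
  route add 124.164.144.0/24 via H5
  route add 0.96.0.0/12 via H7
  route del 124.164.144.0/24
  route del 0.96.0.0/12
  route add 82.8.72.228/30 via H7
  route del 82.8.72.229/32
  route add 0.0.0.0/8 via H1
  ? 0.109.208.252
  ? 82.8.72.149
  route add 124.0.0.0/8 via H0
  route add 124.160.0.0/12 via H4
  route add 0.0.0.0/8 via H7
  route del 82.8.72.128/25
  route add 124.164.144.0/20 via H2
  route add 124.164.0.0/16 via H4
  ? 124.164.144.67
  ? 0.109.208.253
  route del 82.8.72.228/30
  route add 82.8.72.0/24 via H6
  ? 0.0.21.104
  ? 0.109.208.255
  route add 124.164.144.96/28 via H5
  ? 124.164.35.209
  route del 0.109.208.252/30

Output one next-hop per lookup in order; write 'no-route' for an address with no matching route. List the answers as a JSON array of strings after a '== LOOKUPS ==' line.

Apply in order:
  add 124.164.144.96/28 -> H0 at depth 28
  del 124.164.144.96/28 (clear depth 28)
  add 82.8.72.128/25 -> H3 at depth 25
  add 0.109.208.252/30 -> H4 at depth 30
  Q 0.109.208.252: descend 000000000110110111010000111111 ; hops seen [H4] ; pick H4
  add 82.8.72.229/32 -> H4 at depth 32
  add 124.164.144.0/24 -> H5 at depth 24
  add 0.96.0.0/12 -> H7 at depth 12
  del 124.164.144.0/24 (clear depth 24)
  del 0.96.0.0/12 (clear depth 12)
  add 82.8.72.228/30 -> H7 at depth 30
  del 82.8.72.229/32 (clear depth 32)
  add 0.0.0.0/8 -> H1 at depth 8
  Q 0.109.208.252: descend 000000000110110111010000111111 ; hops seen [H1,H4] ; pick H4
  Q 82.8.72.149: descend 0101001000001000010010001 ; hops seen [H3] ; pick H3
  add 124.0.0.0/8 -> H0 at depth 8
  add 124.160.0.0/12 -> H4 at depth 12
  add 0.0.0.0/8 -> H7 at depth 8
  del 82.8.72.128/25 (clear depth 25)
  add 124.164.144.0/20 -> H2 at depth 20
  add 124.164.0.0/16 -> H4 at depth 16
  Q 124.164.144.67: descend 01111100101001001001000001 ; hops seen [H0,H4,H4,H2] ; pick H2
  Q 0.109.208.253: descend 000000000110110111010000111111 ; hops seen [H7,H4] ; pick H4
  del 82.8.72.228/30 (clear depth 30)
  add 82.8.72.0/24 -> H6 at depth 24
  Q 0.0.21.104: descend 000000000 ; hops seen [H7] ; pick H7
  Q 0.109.208.255: descend 000000000110110111010000111111 ; hops seen [H7,H4] ; pick H4
  add 124.164.144.96/28 -> H5 at depth 28
  Q 124.164.35.209: descend 0111110010100100 ; hops seen [H0,H4,H4] ; pick H4
  del 0.109.208.252/30 (clear depth 30)

== LOOKUPS ==
["H4","H4","H3","H2","H4","H7","H4","H4"]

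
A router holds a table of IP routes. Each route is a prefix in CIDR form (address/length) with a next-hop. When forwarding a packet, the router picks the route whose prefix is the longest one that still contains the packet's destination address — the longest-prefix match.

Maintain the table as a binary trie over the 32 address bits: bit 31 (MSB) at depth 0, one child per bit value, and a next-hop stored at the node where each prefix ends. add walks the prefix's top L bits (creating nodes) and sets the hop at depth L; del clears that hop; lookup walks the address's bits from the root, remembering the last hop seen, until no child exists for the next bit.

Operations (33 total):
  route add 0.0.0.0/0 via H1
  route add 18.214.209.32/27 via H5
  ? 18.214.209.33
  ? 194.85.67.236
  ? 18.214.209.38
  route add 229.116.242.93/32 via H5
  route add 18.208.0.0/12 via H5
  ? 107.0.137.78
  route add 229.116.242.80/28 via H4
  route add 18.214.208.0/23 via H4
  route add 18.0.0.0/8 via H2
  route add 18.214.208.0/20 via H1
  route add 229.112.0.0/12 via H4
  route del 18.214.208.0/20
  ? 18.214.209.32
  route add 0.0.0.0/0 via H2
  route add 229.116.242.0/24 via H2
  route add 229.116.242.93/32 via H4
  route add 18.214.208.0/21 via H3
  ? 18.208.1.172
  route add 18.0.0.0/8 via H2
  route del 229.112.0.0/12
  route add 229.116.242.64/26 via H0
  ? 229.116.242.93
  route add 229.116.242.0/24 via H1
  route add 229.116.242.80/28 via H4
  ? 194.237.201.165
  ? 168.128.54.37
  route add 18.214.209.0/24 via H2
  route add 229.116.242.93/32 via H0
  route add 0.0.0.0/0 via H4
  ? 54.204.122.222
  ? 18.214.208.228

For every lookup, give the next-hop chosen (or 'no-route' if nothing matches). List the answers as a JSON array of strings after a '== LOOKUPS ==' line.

Apply in order:
  + 0.0.0.0/0 (H1) depth=0
  + 18.214.209.32/27 (H5) depth=27
  ? 18.214.209.33  path d0:H1→d1:-→d2:-→d3:-→d4:-→d5:-→d6:-→d7:-→d8:-→d9:-→d10:-→d11:-→d12:-→d13:-→d14:-→d15:-→d16:-→d17:-→d18:-→d19:-→d20:-→d21:-→d22:-→d23:-→d24:-→d25:-→d26:-→d27:H5  best=H5
  ? 194.85.67.236  path d0:H1  best=H1
  ? 18.214.209.38  path d0:H1→d1:-→d2:-→d3:-→d4:-→d5:-→d6:-→d7:-→d8:-→d9:-→d10:-→d11:-→d12:-→d13:-→d14:-→d15:-→d16:-→d17:-→d18:-→d19:-→d20:-→d21:-→d22:-→d23:-→d24:-→d25:-→d26:-→d27:H5  best=H5
  + 229.116.242.93/32 (H5) depth=32
  + 18.208.0.0/12 (H5) depth=12
  ? 107.0.137.78  path d0:H1→d1:-  best=H1
  + 229.116.242.80/28 (H4) depth=28
  + 18.214.208.0/23 (H4) depth=23
  + 18.0.0.0/8 (H2) depth=8
  + 18.214.208.0/20 (H1) depth=20
  + 229.112.0.0/12 (H4) depth=12
  del 18.214.208.0/20 (clear depth 20)
  ? 18.214.209.32  path d0:H1→d1:-→d2:-→d3:-→d4:-→d5:-→d6:-→d7:-→d8:H2→d9:-→d10:-→d11:-→d12:H5→d13:-→d14:-→d15:-→d16:-→d17:-→d18:-→d19:-→d20:-→d21:-→d22:-→d23:H4→d24:-→d25:-→d26:-→d27:H5  best=H5
  + 0.0.0.0/0 (H2) depth=0
  + 229.116.242.0/24 (H2) depth=24
  + 229.116.242.93/32 (H4) depth=32
  + 18.214.208.0/21 (H3) depth=21
  ? 18.208.1.172  path d0:H2→d1:-→d2:-→d3:-→d4:-→d5:-→d6:-→d7:-→d8:H2→d9:-→d10:-→d11:-→d12:H5→d13:-  best=H5
  + 18.0.0.0/8 (H2) depth=8
  del 229.112.0.0/12 (clear depth 12)
  + 229.116.242.64/26 (H0) depth=26
  ? 229.116.242.93  path d0:H2→d1:-→d2:-→d3:-→d4:-→d5:-→d6:-→d7:-→d8:-→d9:-→d10:-→d11:-→d12:-→d13:-→d14:-→d15:-→d16:-→d17:-→d18:-→d19:-→d20:-→d21:-→d22:-→d23:-→d24:H2→d25:-→d26:H0→d27:-→d28:H4→d29:-→d30:-→d31:-→d32:H4  best=H4
  + 229.116.242.0/24 (H1) depth=24
  + 229.116.242.80/28 (H4) depth=28
  ? 194.237.201.165  path d0:H2→d1:-→d2:-  best=H2
  ? 168.128.54.37  path d0:H2→d1:-  best=H2
  + 18.214.209.0/24 (H2) depth=24
  + 229.116.242.93/32 (H0) depth=32
  + 0.0.0.0/0 (H4) depth=0
  ? 54.204.122.222  path d0:H4→d1:-→d2:-  best=H4
  ? 18.214.208.228  path d0:H4→d1:-→d2:-→d3:-→d4:-→d5:-→d6:-→d7:-→d8:H2→d9:-→d10:-→d11:-→d12:H5→d13:-→d14:-→d15:-→d16:-→d17:-→d18:-→d19:-→d20:-→d21:H3→d22:-→d23:H4  best=H4

== LOOKUPS ==
["H5","H1","H5","H1","H5","H5","H4","H2","H2","H4","H4"]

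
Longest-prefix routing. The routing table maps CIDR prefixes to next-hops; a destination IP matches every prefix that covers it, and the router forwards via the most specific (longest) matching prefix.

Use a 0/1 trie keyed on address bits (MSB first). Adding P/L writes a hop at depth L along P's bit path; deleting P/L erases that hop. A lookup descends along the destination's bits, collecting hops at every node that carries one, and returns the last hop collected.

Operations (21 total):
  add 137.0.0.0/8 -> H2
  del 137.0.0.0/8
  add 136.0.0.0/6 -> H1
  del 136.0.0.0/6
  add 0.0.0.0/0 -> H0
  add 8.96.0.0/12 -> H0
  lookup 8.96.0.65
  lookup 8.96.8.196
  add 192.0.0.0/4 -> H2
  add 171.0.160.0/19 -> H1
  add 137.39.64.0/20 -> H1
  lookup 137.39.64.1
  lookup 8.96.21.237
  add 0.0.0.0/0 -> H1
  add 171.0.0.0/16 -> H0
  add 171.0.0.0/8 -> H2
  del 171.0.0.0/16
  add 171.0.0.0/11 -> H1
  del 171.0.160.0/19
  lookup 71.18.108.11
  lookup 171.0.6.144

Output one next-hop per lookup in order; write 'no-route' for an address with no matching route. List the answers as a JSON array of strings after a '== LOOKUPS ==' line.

Apply in order:
  add 137.0.0.0/8 -> H2 at depth 8
  del 137.0.0.0/8 (clear depth 8)
  add 136.0.0.0/6 -> H1 at depth 6
  del 136.0.0.0/6 (clear depth 6)
  add 0.0.0.0/0 -> H0 at depth 0
  add 8.96.0.0/12 -> H0 at depth 12
  lookup 8.96.0.65: bits 000010000110 walk d0:H0→d1:-→d2:-→d3:-→d4:-→d5:-→d6:-→d7:-→d8:-→d9:-→d10:-→d11:-→d12:H0 -> H0
  lookup 8.96.8.196: bits 000010000110 walk d0:H0→d1:-→d2:-→d3:-→d4:-→d5:-→d6:-→d7:-→d8:-→d9:-→d10:-→d11:-→d12:H0 -> H0
  add 192.0.0.0/4 -> H2 at depth 4
  add 171.0.160.0/19 -> H1 at depth 19
  add 137.39.64.0/20 -> H1 at depth 20
  lookup 137.39.64.1: bits 10001001001001110100 walk d0:H0→d1:-→d2:-→d3:-→d4:-→d5:-→d6:-→d7:-→d8:-→d9:-→d10:-→d11:-→d12:-→d13:-→d14:-→d15:-→d16:-→d17:-→d18:-→d19:-→d20:H1 -> H1
  lookup 8.96.21.237: bits 000010000110 walk d0:H0→d1:-→d2:-→d3:-→d4:-→d5:-→d6:-→d7:-→d8:-→d9:-→d10:-→d11:-→d12:H0 -> H0
  add 0.0.0.0/0 -> H1 at depth 0
  add 171.0.0.0/16 -> H0 at depth 16
  add 171.0.0.0/8 -> H2 at depth 8
  del 171.0.0.0/16 (clear depth 16)
  add 171.0.0.0/11 -> H1 at depth 11
  del 171.0.160.0/19 (clear depth 19)
  lookup 71.18.108.11: bits 0 walk d0:H1→d1:- -> H1
  lookup 171.0.6.144: bits 1010101100000000 walk d0:H1→d1:-→d2:-→d3:-→d4:-→d5:-→d6:-→d7:-→d8:H2→d9:-→d10:-→d11:H1→d12:-→d13:-→d14:-→d15:-→d16:- -> H1

== LOOKUPS ==
["H0","H0","H1","H0","H1","H1"]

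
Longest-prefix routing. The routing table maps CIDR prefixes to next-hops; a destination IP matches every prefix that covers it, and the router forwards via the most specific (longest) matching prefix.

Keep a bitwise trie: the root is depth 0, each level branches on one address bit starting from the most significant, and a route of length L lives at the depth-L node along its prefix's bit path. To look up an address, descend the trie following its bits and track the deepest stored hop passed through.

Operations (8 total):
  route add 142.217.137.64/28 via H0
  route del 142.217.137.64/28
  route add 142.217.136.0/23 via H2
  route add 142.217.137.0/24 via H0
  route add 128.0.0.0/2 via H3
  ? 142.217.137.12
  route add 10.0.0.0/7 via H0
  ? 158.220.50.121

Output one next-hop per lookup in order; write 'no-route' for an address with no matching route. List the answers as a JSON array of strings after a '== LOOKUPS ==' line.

Apply in order:
  add 142.217.137.64/28 -> H0 at depth 28
  - 142.217.137.64/28 clear@28
  add 142.217.136.0/23 -> H2 at depth 23
  add 142.217.137.0/24 -> H0 at depth 24
  add 128.0.0.0/2 -> H3 at depth 2
  ? 142.217.137.12  path d0:-→d1:-→d2:H3→d3:-→d4:-→d5:-→d6:-→d7:-→d8:-→d9:-→d10:-→d11:-→d12:-→d13:-→d14:-→d15:-→d16:-→d17:-→d18:-→d19:-→d20:-→d21:-→d22:-→d23:H2→d24:H0→d25:-  best=H0
  add 10.0.0.0/7 -> H0 at depth 7
  ? 158.220.50.121  path d0:-→d1:-→d2:H3→d3:-  best=H3

== LOOKUPS ==
["H0","H3"]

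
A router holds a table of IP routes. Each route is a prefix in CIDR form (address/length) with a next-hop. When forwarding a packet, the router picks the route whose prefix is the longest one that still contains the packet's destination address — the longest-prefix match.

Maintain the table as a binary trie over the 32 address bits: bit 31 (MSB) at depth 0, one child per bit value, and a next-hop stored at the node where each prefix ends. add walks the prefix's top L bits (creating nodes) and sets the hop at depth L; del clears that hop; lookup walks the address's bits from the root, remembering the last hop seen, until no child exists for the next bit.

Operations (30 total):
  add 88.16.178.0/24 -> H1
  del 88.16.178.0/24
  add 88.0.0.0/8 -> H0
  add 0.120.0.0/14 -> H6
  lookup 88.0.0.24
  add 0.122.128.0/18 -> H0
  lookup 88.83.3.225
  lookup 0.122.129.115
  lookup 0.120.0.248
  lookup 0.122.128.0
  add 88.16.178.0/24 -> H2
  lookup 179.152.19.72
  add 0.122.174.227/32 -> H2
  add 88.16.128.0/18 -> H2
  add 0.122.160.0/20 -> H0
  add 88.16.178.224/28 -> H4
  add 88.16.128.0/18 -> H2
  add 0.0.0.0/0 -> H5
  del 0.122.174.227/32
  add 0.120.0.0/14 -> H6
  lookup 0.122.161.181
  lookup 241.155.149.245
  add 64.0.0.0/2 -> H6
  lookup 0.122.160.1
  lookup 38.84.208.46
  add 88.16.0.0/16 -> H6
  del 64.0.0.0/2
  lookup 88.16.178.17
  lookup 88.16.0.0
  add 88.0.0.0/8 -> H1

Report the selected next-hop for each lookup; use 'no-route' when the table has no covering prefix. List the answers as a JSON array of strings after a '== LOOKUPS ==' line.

Process each operation:
  + 88.16.178.0/24 (H1) depth=24
  del 88.16.178.0/24 (clear depth 24)
  + 88.0.0.0/8 (H0) depth=8
  + 0.120.0.0/14 (H6) depth=14
  ? 88.0.0.24  path d0:-→d1:-→d2:-→d3:-→d4:-→d5:-→d6:-→d7:-→d8:H0→d9:-→d10:-→d11:-  best=H0
  + 0.122.128.0/18 (H0) depth=18
  ? 88.83.3.225  path d0:-→d1:-→d2:-→d3:-→d4:-→d5:-→d6:-→d7:-→d8:H0→d9:-  best=H0
  ? 0.122.129.115  path d0:-→d1:-→d2:-→d3:-→d4:-→d5:-→d6:-→d7:-→d8:-→d9:-→d10:-→d11:-→d12:-→d13:-→d14:H6→d15:-→d16:-→d17:-→d18:H0  best=H0
  ? 0.120.0.248  path d0:-→d1:-→d2:-→d3:-→d4:-→d5:-→d6:-→d7:-→d8:-→d9:-→d10:-→d11:-→d12:-→d13:-→d14:H6  best=H6
  ? 0.122.128.0  path d0:-→d1:-→d2:-→d3:-→d4:-→d5:-→d6:-→d7:-→d8:-→d9:-→d10:-→d11:-→d12:-→d13:-→d14:H6→d15:-→d16:-→d17:-→d18:H0  best=H0
  + 88.16.178.0/24 (H2) depth=24
  ? 179.152.19.72  path d0:-  best=no-route
  + 0.122.174.227/32 (H2) depth=32
  + 88.16.128.0/18 (H2) depth=18
  + 0.122.160.0/20 (H0) depth=20
  + 88.16.178.224/28 (H4) depth=28
  + 88.16.128.0/18 (H2) depth=18
  + 0.0.0.0/0 (H5) depth=0
  del 0.122.174.227/32 (clear depth 32)
  + 0.120.0.0/14 (H6) depth=14
  ? 0.122.161.181  path d0:H5→d1:-→d2:-→d3:-→d4:-→d5:-→d6:-→d7:-→d8:-→d9:-→d10:-→d11:-→d12:-→d13:-→d14:H6→d15:-→d16:-→d17:-→d18:H0→d19:-→d20:H0  best=H0
  ? 241.155.149.245  path d0:H5  best=H5
  + 64.0.0.0/2 (H6) depth=2
  ? 0.122.160.1  path d0:H5→d1:-→d2:-→d3:-→d4:-→d5:-→d6:-→d7:-→d8:-→d9:-→d10:-→d11:-→d12:-→d13:-→d14:H6→d15:-→d16:-→d17:-→d18:H0→d19:-→d20:H0  best=H0
  ? 38.84.208.46  path d0:H5→d1:-→d2:-  best=H5
  + 88.16.0.0/16 (H6) depth=16
  del 64.0.0.0/2 (clear depth 2)
  ? 88.16.178.17  path d0:H5→d1:-→d2:-→d3:-→d4:-→d5:-→d6:-→d7:-→d8:H0→d9:-→d10:-→d11:-→d12:-→d13:-→d14:-→d15:-→d16:H6→d17:-→d18:H2→d19:-→d20:-→d21:-→d22:-→d23:-→d24:H2  best=H2
  ? 88.16.0.0  path d0:H5→d1:-→d2:-→d3:-→d4:-→d5:-→d6:-→d7:-→d8:H0→d9:-→d10:-→d11:-→d12:-→d13:-→d14:-→d15:-→d16:H6  best=H6
  + 88.0.0.0/8 (H1) depth=8

== LOOKUPS ==
["H0","H0","H0","H6","H0","no-route","H0","H5","H0","H5","H2","H6"]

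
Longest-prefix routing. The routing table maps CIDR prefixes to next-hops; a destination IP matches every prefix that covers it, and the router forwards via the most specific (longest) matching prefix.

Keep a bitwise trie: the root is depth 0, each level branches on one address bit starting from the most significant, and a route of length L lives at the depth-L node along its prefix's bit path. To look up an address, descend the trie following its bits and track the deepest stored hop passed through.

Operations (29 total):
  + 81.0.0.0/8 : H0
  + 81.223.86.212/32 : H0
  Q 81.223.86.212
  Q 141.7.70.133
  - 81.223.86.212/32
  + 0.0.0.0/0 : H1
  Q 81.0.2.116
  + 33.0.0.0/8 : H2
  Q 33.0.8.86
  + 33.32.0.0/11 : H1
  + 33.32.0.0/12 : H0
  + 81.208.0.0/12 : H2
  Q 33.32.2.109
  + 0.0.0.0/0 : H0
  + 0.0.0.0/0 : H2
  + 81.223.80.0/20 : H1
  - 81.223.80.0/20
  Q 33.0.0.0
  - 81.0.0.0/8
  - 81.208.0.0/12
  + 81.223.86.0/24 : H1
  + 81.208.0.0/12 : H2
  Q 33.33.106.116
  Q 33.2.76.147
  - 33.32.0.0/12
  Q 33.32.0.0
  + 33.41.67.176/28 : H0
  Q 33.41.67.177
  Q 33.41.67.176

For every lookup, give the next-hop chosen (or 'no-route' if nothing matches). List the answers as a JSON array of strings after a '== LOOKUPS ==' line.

Process each operation:
  add 81.0.0.0/8 -> H0 at depth 8
  add 81.223.86.212/32 -> H0 at depth 32
  lookup 81.223.86.212: bits 01010001110111110101011011010100 walk d0:-→d1:-→d2:-→d3:-→d4:-→d5:-→d6:-→d7:-→d8:H0→d9:-→d10:-→d11:-→d12:-→d13:-→d14:-→d15:-→d16:-→d17:-→d18:-→d19:-→d20:-→d21:-→d22:-→d23:-→d24:-→d25:-→d26:-→d27:-→d28:-→d29:-→d30:-→d31:-→d32:H0 -> H0
  lookup 141.7.70.133: bits ε walk d0:- -> no-route
  del 81.223.86.212/32 (clear depth 32)
  add 0.0.0.0/0 -> H1 at depth 0
  lookup 81.0.2.116: bits 01010001 walk d0:H1→d1:-→d2:-→d3:-→d4:-→d5:-→d6:-→d7:-→d8:H0 -> H0
  add 33.0.0.0/8 -> H2 at depth 8
  lookup 33.0.8.86: bits 00100001 walk d0:H1→d1:-→d2:-→d3:-→d4:-→d5:-→d6:-→d7:-→d8:H2 -> H2
  add 33.32.0.0/11 -> H1 at depth 11
  add 33.32.0.0/12 -> H0 at depth 12
  add 81.208.0.0/12 -> H2 at depth 12
  lookup 33.32.2.109: bits 001000010010 walk d0:H1→d1:-→d2:-→d3:-→d4:-→d5:-→d6:-→d7:-→d8:H2→d9:-→d10:-→d11:H1→d12:H0 -> H0
  add 0.0.0.0/0 -> H0 at depth 0
  add 0.0.0.0/0 -> H2 at depth 0
  add 81.223.80.0/20 -> H1 at depth 20
  del 81.223.80.0/20 (clear depth 20)
  lookup 33.0.0.0: bits 0010000100 walk d0:H2→d1:-→d2:-→d3:-→d4:-→d5:-→d6:-→d7:-→d8:H2→d9:-→d10:- -> H2
  del 81.0.0.0/8 (clear depth 8)
  del 81.208.0.0/12 (clear depth 12)
  add 81.223.86.0/24 -> H1 at depth 24
  add 81.208.0.0/12 -> H2 at depth 12
  lookup 33.33.106.116: bits 001000010010 walk d0:H2→d1:-→d2:-→d3:-→d4:-→d5:-→d6:-→d7:-→d8:H2→d9:-→d10:-→d11:H1→d12:H0 -> H0
  lookup 33.2.76.147: bits 0010000100 walk d0:H2→d1:-→d2:-→d3:-→d4:-→d5:-→d6:-→d7:-→d8:H2→d9:-→d10:- -> H2
  del 33.32.0.0/12 (clear depth 12)
  lookup 33.32.0.0: bits 001000010010 walk d0:H2→d1:-→d2:-→d3:-→d4:-→d5:-→d6:-→d7:-→d8:H2→d9:-→d10:-→d11:H1→d12:- -> H1
  add 33.41.67.176/28 -> H0 at depth 28
  lookup 33.41.67.177: bits 0010000100101001010000111011 walk d0:H2→d1:-→d2:-→d3:-→d4:-→d5:-→d6:-→d7:-→d8:H2→d9:-→d10:-→d11:H1→d12:-→d13:-→d14:-→d15:-→d16:-→d17:-→d18:-→d19:-→d20:-→d21:-→d22:-→d23:-→d24:-→d25:-→d26:-→d27:-→d28:H0 -> H0
  lookup 33.41.67.176: bits 0010000100101001010000111011 walk d0:H2→d1:-→d2:-→d3:-→d4:-→d5:-→d6:-→d7:-→d8:H2→d9:-→d10:-→d11:H1→d12:-→d13:-→d14:-→d15:-→d16:-→d17:-→d18:-→d19:-→d20:-→d21:-→d22:-→d23:-→d24:-→d25:-→d26:-→d27:-→d28:H0 -> H0

== LOOKUPS ==
["H0","no-route","H0","H2","H0","H2","H0","H2","H1","H0","H0"]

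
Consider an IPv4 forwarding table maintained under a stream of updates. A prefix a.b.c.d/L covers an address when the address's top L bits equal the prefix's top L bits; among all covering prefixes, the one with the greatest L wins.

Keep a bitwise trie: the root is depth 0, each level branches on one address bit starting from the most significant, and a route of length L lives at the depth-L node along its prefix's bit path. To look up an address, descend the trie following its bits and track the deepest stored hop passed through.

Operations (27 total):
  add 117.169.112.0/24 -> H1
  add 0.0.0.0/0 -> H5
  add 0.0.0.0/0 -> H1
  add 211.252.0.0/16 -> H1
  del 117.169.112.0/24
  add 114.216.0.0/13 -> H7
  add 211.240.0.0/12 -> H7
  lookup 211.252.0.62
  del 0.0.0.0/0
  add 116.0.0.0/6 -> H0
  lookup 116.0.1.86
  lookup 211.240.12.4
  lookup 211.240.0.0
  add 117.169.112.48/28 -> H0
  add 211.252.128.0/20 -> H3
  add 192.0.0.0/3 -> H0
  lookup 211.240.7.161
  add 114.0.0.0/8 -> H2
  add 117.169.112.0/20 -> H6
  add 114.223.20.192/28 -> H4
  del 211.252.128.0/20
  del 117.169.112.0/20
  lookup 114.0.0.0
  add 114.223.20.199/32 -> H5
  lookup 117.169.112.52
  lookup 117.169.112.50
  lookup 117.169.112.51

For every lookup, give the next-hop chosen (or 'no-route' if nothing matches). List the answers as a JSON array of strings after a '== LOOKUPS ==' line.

Apply in order:
  + 117.169.112.0/24 (H1) depth=24
  + 0.0.0.0/0 (H5) depth=0
  + 0.0.0.0/0 (H1) depth=0
  + 211.252.0.0/16 (H1) depth=16
  del 117.169.112.0/24 (clear depth 24)
  + 114.216.0.0/13 (H7) depth=13
  + 211.240.0.0/12 (H7) depth=12
  Q 211.252.0.62: descend 1101001111111100 ; hops seen [H1,H7,H1] ; pick H1
  del 0.0.0.0/0 (clear depth 0)
  + 116.0.0.0/6 (H0) depth=6
  Q 116.0.1.86: descend 0111010 ; hops seen [H0] ; pick H0
  Q 211.240.12.4: descend 110100111111 ; hops seen [H7] ; pick H7
  Q 211.240.0.0: descend 110100111111 ; hops seen [H7] ; pick H7
  + 117.169.112.48/28 (H0) depth=28
  + 211.252.128.0/20 (H3) depth=20
  + 192.0.0.0/3 (H0) depth=3
  Q 211.240.7.161: descend 110100111111 ; hops seen [H0,H7] ; pick H7
  + 114.0.0.0/8 (H2) depth=8
  + 117.169.112.0/20 (H6) depth=20
  + 114.223.20.192/28 (H4) depth=28
  del 211.252.128.0/20 (clear depth 20)
  del 117.169.112.0/20 (clear depth 20)
  Q 114.0.0.0: descend 01110010 ; hops seen [H2] ; pick H2
  + 114.223.20.199/32 (H5) depth=32
  Q 117.169.112.52: descend 0111010110101001011100000011 ; hops seen [H0,H0] ; pick H0
  Q 117.169.112.50: descend 0111010110101001011100000011 ; hops seen [H0,H0] ; pick H0
  Q 117.169.112.51: descend 0111010110101001011100000011 ; hops seen [H0,H0] ; pick H0

== LOOKUPS ==
["H1","H0","H7","H7","H7","H2","H0","H0","H0"]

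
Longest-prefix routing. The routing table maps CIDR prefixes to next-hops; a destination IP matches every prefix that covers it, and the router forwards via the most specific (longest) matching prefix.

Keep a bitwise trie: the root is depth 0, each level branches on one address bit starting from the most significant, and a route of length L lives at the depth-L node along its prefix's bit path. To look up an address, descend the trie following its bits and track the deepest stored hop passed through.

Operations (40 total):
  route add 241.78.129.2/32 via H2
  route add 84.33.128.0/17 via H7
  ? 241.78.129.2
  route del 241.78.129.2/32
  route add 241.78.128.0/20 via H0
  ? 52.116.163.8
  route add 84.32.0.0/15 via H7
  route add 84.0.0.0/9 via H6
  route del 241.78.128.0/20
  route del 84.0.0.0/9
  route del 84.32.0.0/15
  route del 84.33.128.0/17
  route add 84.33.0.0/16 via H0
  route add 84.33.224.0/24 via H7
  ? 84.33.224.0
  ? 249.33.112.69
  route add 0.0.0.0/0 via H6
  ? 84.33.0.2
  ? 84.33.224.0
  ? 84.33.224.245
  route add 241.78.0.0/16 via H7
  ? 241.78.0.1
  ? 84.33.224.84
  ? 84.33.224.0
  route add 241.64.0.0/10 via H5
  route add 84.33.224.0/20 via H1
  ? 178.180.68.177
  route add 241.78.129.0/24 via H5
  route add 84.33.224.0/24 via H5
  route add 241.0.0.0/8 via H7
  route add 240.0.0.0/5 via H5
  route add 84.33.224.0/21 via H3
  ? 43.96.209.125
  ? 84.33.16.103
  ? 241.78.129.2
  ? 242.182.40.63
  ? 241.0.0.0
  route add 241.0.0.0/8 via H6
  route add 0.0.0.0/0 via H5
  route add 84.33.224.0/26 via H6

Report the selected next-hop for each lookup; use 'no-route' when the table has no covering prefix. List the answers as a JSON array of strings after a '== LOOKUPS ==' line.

Trace:
  + 241.78.129.2/32 (H2) depth=32
  + 84.33.128.0/17 (H7) depth=17
  ? 241.78.129.2  path d0:-→d1:-→d2:-→d3:-→d4:-→d5:-→d6:-→d7:-→d8:-→d9:-→d10:-→d11:-→d12:-→d13:-→d14:-→d15:-→d16:-→d17:-→d18:-→d19:-→d20:-→d21:-→d22:-→d23:-→d24:-→d25:-→d26:-→d27:-→d28:-→d29:-→d30:-→d31:-→d32:H2  best=H2
  del 241.78.129.2/32 (clear depth 32)
  + 241.78.128.0/20 (H0) depth=20
  ? 52.116.163.8  path d0:-→d1:-  best=no-route
  + 84.32.0.0/15 (H7) depth=15
  + 84.0.0.0/9 (H6) depth=9
  del 241.78.128.0/20 (clear depth 20)
  del 84.0.0.0/9 (clear depth 9)
  del 84.32.0.0/15 (clear depth 15)
  del 84.33.128.0/17 (clear depth 17)
  + 84.33.0.0/16 (H0) depth=16
  + 84.33.224.0/24 (H7) depth=24
  ? 84.33.224.0  path d0:-→d1:-→d2:-→d3:-→d4:-→d5:-→d6:-→d7:-→d8:-→d9:-→d10:-→d11:-→d12:-→d13:-→d14:-→d15:-→d16:H0→d17:-→d18:-→d19:-→d20:-→d21:-→d22:-→d23:-→d24:H7  best=H7
  ? 249.33.112.69  path d0:-→d1:-→d2:-→d3:-→d4:-  best=no-route
  + 0.0.0.0/0 (H6) depth=0
  ? 84.33.0.2  path d0:H6→d1:-→d2:-→d3:-→d4:-→d5:-→d6:-→d7:-→d8:-→d9:-→d10:-→d11:-→d12:-→d13:-→d14:-→d15:-→d16:H0  best=H0
  ? 84.33.224.0  path d0:H6→d1:-→d2:-→d3:-→d4:-→d5:-→d6:-→d7:-→d8:-→d9:-→d10:-→d11:-→d12:-→d13:-→d14:-→d15:-→d16:H0→d17:-→d18:-→d19:-→d20:-→d21:-→d22:-→d23:-→d24:H7  best=H7
  ? 84.33.224.245  path d0:H6→d1:-→d2:-→d3:-→d4:-→d5:-→d6:-→d7:-→d8:-→d9:-→d10:-→d11:-→d12:-→d13:-→d14:-→d15:-→d16:H0→d17:-→d18:-→d19:-→d20:-→d21:-→d22:-→d23:-→d24:H7  best=H7
  + 241.78.0.0/16 (H7) depth=16
  ? 241.78.0.1  path d0:H6→d1:-→d2:-→d3:-→d4:-→d5:-→d6:-→d7:-→d8:-→d9:-→d10:-→d11:-→d12:-→d13:-→d14:-→d15:-→d16:H7  best=H7
  ? 84.33.224.84  path d0:H6→d1:-→d2:-→d3:-→d4:-→d5:-→d6:-→d7:-→d8:-→d9:-→d10:-→d11:-→d12:-→d13:-→d14:-→d15:-→d16:H0→d17:-→d18:-→d19:-→d20:-→d21:-→d22:-→d23:-→d24:H7  best=H7
  ? 84.33.224.0  path d0:H6→d1:-→d2:-→d3:-→d4:-→d5:-→d6:-→d7:-→d8:-→d9:-→d10:-→d11:-→d12:-→d13:-→d14:-→d15:-→d16:H0→d17:-→d18:-→d19:-→d20:-→d21:-→d22:-→d23:-→d24:H7  best=H7
  + 241.64.0.0/10 (H5) depth=10
  + 84.33.224.0/20 (H1) depth=20
  ? 178.180.68.177  path d0:H6→d1:-  best=H6
  + 241.78.129.0/24 (H5) depth=24
  + 84.33.224.0/24 (H5) depth=24
  + 241.0.0.0/8 (H7) depth=8
  + 240.0.0.0/5 (H5) depth=5
  + 84.33.224.0/21 (H3) depth=21
  ? 43.96.209.125  path d0:H6→d1:-  best=H6
  ? 84.33.16.103  path d0:H6→d1:-→d2:-→d3:-→d4:-→d5:-→d6:-→d7:-→d8:-→d9:-→d10:-→d11:-→d12:-→d13:-→d14:-→d15:-→d16:H0  best=H0
  ? 241.78.129.2  path d0:H6→d1:-→d2:-→d3:-→d4:-→d5:H5→d6:-→d7:-→d8:H7→d9:-→d10:H5→d11:-→d12:-→d13:-→d14:-→d15:-→d16:H7→d17:-→d18:-→d19:-→d20:-→d21:-→d22:-→d23:-→d24:H5→d25:-→d26:-→d27:-→d28:-→d29:-→d30:-→d31:-→d32:-  best=H5
  ? 242.182.40.63  path d0:H6→d1:-→d2:-→d3:-→d4:-→d5:H5→d6:-  best=H5
  ? 241.0.0.0  path d0:H6→d1:-→d2:-→d3:-→d4:-→d5:H5→d6:-→d7:-→d8:H7→d9:-  best=H7
  + 241.0.0.0/8 (H6) depth=8
  + 0.0.0.0/0 (H5) depth=0
  + 84.33.224.0/26 (H6) depth=26

== LOOKUPS ==
["H2","no-route","H7","no-route","H0","H7","H7","H7","H7","H7","H6","H6","H0","H5","H5","H7"]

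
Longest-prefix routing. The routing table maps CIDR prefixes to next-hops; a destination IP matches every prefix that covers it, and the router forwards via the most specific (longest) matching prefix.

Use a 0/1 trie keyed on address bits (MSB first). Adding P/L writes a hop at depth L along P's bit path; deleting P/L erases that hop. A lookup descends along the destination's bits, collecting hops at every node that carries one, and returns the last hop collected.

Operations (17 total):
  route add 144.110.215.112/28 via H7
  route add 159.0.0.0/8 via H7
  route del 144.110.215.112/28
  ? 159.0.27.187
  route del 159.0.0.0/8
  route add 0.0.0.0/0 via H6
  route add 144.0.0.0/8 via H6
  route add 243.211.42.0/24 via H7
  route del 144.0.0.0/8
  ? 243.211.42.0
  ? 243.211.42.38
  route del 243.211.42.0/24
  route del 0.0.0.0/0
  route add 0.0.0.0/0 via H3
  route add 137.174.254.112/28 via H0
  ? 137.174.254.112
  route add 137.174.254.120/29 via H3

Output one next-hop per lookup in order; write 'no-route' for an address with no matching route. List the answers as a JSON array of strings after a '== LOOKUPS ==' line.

Trace:
  add 144.110.215.112/28 -> H7 at depth 28
  add 159.0.0.0/8 -> H7 at depth 8
  - 144.110.215.112/28 clear@28
  ? 159.0.27.187  path d0:-→d1:-→d2:-→d3:-→d4:-→d5:-→d6:-→d7:-→d8:H7  best=H7
  - 159.0.0.0/8 clear@8
  add 0.0.0.0/0 -> H6 at depth 0
  add 144.0.0.0/8 -> H6 at depth 8
  add 243.211.42.0/24 -> H7 at depth 24
  - 144.0.0.0/8 clear@8
  ? 243.211.42.0  path d0:H6→d1:-→d2:-→d3:-→d4:-→d5:-→d6:-→d7:-→d8:-→d9:-→d10:-→d11:-→d12:-→d13:-→d14:-→d15:-→d16:-→d17:-→d18:-→d19:-→d20:-→d21:-→d22:-→d23:-→d24:H7  best=H7
  ? 243.211.42.38  path d0:H6→d1:-→d2:-→d3:-→d4:-→d5:-→d6:-→d7:-→d8:-→d9:-→d10:-→d11:-→d12:-→d13:-→d14:-→d15:-→d16:-→d17:-→d18:-→d19:-→d20:-→d21:-→d22:-→d23:-→d24:H7  best=H7
  - 243.211.42.0/24 clear@24
  - 0.0.0.0/0 clear@0
  add 0.0.0.0/0 -> H3 at depth 0
  add 137.174.254.112/28 -> H0 at depth 28
  ? 137.174.254.112  path d0:H3→d1:-→d2:-→d3:-→d4:-→d5:-→d6:-→d7:-→d8:-→d9:-→d10:-→d11:-→d12:-→d13:-→d14:-→d15:-→d16:-→d17:-→d18:-→d19:-→d20:-→d21:-→d22:-→d23:-→d24:-→d25:-→d26:-→d27:-→d28:H0  best=H0
  add 137.174.254.120/29 -> H3 at depth 29

== LOOKUPS ==
["H7","H7","H7","H0"]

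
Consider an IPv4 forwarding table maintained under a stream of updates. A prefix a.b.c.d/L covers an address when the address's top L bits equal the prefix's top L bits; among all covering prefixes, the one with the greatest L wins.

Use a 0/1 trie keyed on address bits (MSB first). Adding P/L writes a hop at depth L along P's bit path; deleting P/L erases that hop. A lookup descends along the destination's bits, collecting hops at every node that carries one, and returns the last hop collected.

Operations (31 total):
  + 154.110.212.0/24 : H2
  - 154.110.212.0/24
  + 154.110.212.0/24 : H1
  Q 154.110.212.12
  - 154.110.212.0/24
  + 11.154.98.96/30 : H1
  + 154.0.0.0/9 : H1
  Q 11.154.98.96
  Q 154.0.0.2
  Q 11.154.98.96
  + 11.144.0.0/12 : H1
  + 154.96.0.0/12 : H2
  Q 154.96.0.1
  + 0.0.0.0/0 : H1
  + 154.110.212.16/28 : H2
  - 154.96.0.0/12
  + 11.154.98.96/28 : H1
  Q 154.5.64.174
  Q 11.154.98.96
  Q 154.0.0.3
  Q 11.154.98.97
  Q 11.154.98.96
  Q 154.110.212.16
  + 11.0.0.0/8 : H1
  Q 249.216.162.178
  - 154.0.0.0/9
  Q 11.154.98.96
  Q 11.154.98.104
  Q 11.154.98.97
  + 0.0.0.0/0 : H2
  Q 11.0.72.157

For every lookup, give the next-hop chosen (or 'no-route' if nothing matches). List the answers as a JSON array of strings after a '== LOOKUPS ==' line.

Apply in order:
  + 154.110.212.0/24 (H2) depth=24
  del 154.110.212.0/24 (clear depth 24)
  + 154.110.212.0/24 (H1) depth=24
  lookup 154.110.212.12: bits 100110100110111011010100 walk d0:-→d1:-→d2:-→d3:-→d4:-→d5:-→d6:-→d7:-→d8:-→d9:-→d10:-→d11:-→d12:-→d13:-→d14:-→d15:-→d16:-→d17:-→d18:-→d19:-→d20:-→d21:-→d22:-→d23:-→d24:H1 -> H1
  del 154.110.212.0/24 (clear depth 24)
  + 11.154.98.96/30 (H1) depth=30
  + 154.0.0.0/9 (H1) depth=9
  lookup 11.154.98.96: bits 000010111001101001100010011000 walk d0:-→d1:-→d2:-→d3:-→d4:-→d5:-→d6:-→d7:-→d8:-→d9:-→d10:-→d11:-→d12:-→d13:-→d14:-→d15:-→d16:-→d17:-→d18:-→d19:-→d20:-→d21:-→d22:-→d23:-→d24:-→d25:-→d26:-→d27:-→d28:-→d29:-→d30:H1 -> H1
  lookup 154.0.0.2: bits 100110100 walk d0:-→d1:-→d2:-→d3:-→d4:-→d5:-→d6:-→d7:-→d8:-→d9:H1 -> H1
  lookup 11.154.98.96: bits 000010111001101001100010011000 walk d0:-→d1:-→d2:-→d3:-→d4:-→d5:-→d6:-→d7:-→d8:-→d9:-→d10:-→d11:-→d12:-→d13:-→d14:-→d15:-→d16:-→d17:-→d18:-→d19:-→d20:-→d21:-→d22:-→d23:-→d24:-→d25:-→d26:-→d27:-→d28:-→d29:-→d30:H1 -> H1
  + 11.144.0.0/12 (H1) depth=12
  + 154.96.0.0/12 (H2) depth=12
  lookup 154.96.0.1: bits 100110100110 walk d0:-→d1:-→d2:-→d3:-→d4:-→d5:-→d6:-→d7:-→d8:-→d9:H1→d10:-→d11:-→d12:H2 -> H2
  + 0.0.0.0/0 (H1) depth=0
  + 154.110.212.16/28 (H2) depth=28
  del 154.96.0.0/12 (clear depth 12)
  + 11.154.98.96/28 (H1) depth=28
  lookup 154.5.64.174: bits 100110100 walk d0:H1→d1:-→d2:-→d3:-→d4:-→d5:-→d6:-→d7:-→d8:-→d9:H1 -> H1
  lookup 11.154.98.96: bits 000010111001101001100010011000 walk d0:H1→d1:-→d2:-→d3:-→d4:-→d5:-→d6:-→d7:-→d8:-→d9:-→d10:-→d11:-→d12:H1→d13:-→d14:-→d15:-→d16:-→d17:-→d18:-→d19:-→d20:-→d21:-→d22:-→d23:-→d24:-→d25:-→d26:-→d27:-→d28:H1→d29:-→d30:H1 -> H1
  lookup 154.0.0.3: bits 100110100 walk d0:H1→d1:-→d2:-→d3:-→d4:-→d5:-→d6:-→d7:-→d8:-→d9:H1 -> H1
  lookup 11.154.98.97: bits 000010111001101001100010011000 walk d0:H1→d1:-→d2:-→d3:-→d4:-→d5:-→d6:-→d7:-→d8:-→d9:-→d10:-→d11:-→d12:H1→d13:-→d14:-→d15:-→d16:-→d17:-→d18:-→d19:-→d20:-→d21:-→d22:-→d23:-→d24:-→d25:-→d26:-→d27:-→d28:H1→d29:-→d30:H1 -> H1
  lookup 11.154.98.96: bits 000010111001101001100010011000 walk d0:H1→d1:-→d2:-→d3:-→d4:-→d5:-→d6:-→d7:-→d8:-→d9:-→d10:-→d11:-→d12:H1→d13:-→d14:-→d15:-→d16:-→d17:-→d18:-→d19:-→d20:-→d21:-→d22:-→d23:-→d24:-→d25:-→d26:-→d27:-→d28:H1→d29:-→d30:H1 -> H1
  lookup 154.110.212.16: bits 1001101001101110110101000001 walk d0:H1→d1:-→d2:-→d3:-→d4:-→d5:-→d6:-→d7:-→d8:-→d9:H1→d10:-→d11:-→d12:-→d13:-→d14:-→d15:-→d16:-→d17:-→d18:-→d19:-→d20:-→d21:-→d22:-→d23:-→d24:-→d25:-→d26:-→d27:-→d28:H2 -> H2
  + 11.0.0.0/8 (H1) depth=8
  lookup 249.216.162.178: bits 1 walk d0:H1→d1:- -> H1
  del 154.0.0.0/9 (clear depth 9)
  lookup 11.154.98.96: bits 000010111001101001100010011000 walk d0:H1→d1:-→d2:-→d3:-→d4:-→d5:-→d6:-→d7:-→d8:H1→d9:-→d10:-→d11:-→d12:H1→d13:-→d14:-→d15:-→d16:-→d17:-→d18:-→d19:-→d20:-→d21:-→d22:-→d23:-→d24:-→d25:-→d26:-→d27:-→d28:H1→d29:-→d30:H1 -> H1
  lookup 11.154.98.104: bits 0000101110011010011000100110 walk d0:H1→d1:-→d2:-→d3:-→d4:-→d5:-→d6:-→d7:-→d8:H1→d9:-→d10:-→d11:-→d12:H1→d13:-→d14:-→d15:-→d16:-→d17:-→d18:-→d19:-→d20:-→d21:-→d22:-→d23:-→d24:-→d25:-→d26:-→d27:-→d28:H1 -> H1
  lookup 11.154.98.97: bits 000010111001101001100010011000 walk d0:H1→d1:-→d2:-→d3:-→d4:-→d5:-→d6:-→d7:-→d8:H1→d9:-→d10:-→d11:-→d12:H1→d13:-→d14:-→d15:-→d16:-→d17:-→d18:-→d19:-→d20:-→d21:-→d22:-→d23:-→d24:-→d25:-→d26:-→d27:-→d28:H1→d29:-→d30:H1 -> H1
  + 0.0.0.0/0 (H2) depth=0
  lookup 11.0.72.157: bits 00001011 walk d0:H2→d1:-→d2:-→d3:-→d4:-→d5:-→d6:-→d7:-→d8:H1 -> H1

== LOOKUPS ==
["H1","H1","H1","H1","H2","H1","H1","H1","H1","H1","H2","H1","H1","H1","H1","H1"]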